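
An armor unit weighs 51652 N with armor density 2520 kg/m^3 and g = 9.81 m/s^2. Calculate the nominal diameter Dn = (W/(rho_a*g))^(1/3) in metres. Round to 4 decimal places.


V = W / (rho_a * g)
V = 51652 / (2520 * 9.81)
V = 51652 / 24721.20
V = 2.089381 m^3
Dn = V^(1/3) = 2.089381^(1/3)
Dn = 1.2784 m

1.2784


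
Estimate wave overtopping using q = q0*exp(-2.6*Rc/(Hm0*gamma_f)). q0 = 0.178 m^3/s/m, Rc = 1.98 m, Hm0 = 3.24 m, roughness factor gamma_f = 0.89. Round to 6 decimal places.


q = q0 * exp(-2.6 * Rc / (Hm0 * gamma_f))
Exponent = -2.6 * 1.98 / (3.24 * 0.89)
= -2.6 * 1.98 / 2.8836
= -1.785268
exp(-1.785268) = 0.167752
q = 0.178 * 0.167752
q = 0.029860 m^3/s/m

0.029860


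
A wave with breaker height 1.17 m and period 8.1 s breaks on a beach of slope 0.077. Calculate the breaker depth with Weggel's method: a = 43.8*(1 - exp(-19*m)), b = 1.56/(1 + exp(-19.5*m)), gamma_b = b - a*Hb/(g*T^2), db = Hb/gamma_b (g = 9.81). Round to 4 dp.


a = 43.8 * (1 - exp(-19 * m))
exp(-19 * 0.077) = exp(-1.4630) = 0.231541
a = 43.8 * (1 - 0.231541) = 33.658521
b = 1.56 / (1 + exp(-19.5 * m))
exp(-19.5 * 0.077) = exp(-1.5015) = 0.222796
b = 1.56 / (1 + 0.222796) = 1.275765
Hb / (g * T^2) = 1.17 / (9.81 * 8.1^2) = 1.17 / 643.6341 = 0.00181780
gamma_b = b - a * Hb/(g*T^2) = 1.275765 - 33.658521 * 0.00181780 = 1.214580
db = Hb / gamma_b = 1.17 / 1.214580
db = 0.9633 m

0.9633


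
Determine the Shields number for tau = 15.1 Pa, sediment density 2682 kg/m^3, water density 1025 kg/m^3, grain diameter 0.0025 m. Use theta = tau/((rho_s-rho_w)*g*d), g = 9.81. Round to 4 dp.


theta = tau / ((rho_s - rho_w) * g * d)
rho_s - rho_w = 2682 - 1025 = 1657
Denominator = 1657 * 9.81 * 0.0025 = 40.637925
theta = 15.1 / 40.637925
theta = 0.3716

0.3716


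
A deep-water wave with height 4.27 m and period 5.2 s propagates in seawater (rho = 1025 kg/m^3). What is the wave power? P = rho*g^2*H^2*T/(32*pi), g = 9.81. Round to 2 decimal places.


P = rho * g^2 * H^2 * T / (32 * pi)
P = 1025 * 9.81^2 * 4.27^2 * 5.2 / (32 * pi)
P = 1025 * 96.2361 * 18.2329 * 5.2 / 100.53096
P = 93029.59 W/m

93029.59


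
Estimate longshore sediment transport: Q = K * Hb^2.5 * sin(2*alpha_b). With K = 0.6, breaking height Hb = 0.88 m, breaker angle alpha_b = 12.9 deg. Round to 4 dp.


Q = K * Hb^2.5 * sin(2 * alpha_b)
Hb^2.5 = 0.88^2.5 = 0.726452
sin(2 * 12.9) = sin(25.8) = 0.435231
Q = 0.6 * 0.726452 * 0.435231
Q = 0.1897 m^3/s

0.1897


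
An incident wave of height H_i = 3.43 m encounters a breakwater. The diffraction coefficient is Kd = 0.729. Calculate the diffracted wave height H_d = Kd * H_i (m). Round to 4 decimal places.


H_d = Kd * H_i
H_d = 0.729 * 3.43
H_d = 2.5005 m

2.5005


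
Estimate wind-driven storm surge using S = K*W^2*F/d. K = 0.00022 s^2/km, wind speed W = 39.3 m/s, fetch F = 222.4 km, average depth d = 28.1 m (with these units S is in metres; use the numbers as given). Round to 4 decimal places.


S = K * W^2 * F / d
W^2 = 39.3^2 = 1544.49
S = 0.00022 * 1544.49 * 222.4 / 28.1
Numerator = 0.00022 * 1544.49 * 222.4 = 75.568807
S = 75.568807 / 28.1 = 2.6893 m

2.6893


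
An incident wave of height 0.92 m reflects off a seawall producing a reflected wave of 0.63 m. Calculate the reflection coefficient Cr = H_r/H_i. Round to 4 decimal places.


Cr = H_r / H_i
Cr = 0.63 / 0.92
Cr = 0.6848

0.6848


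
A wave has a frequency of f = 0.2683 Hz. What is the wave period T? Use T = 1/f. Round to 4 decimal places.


T = 1 / f
T = 1 / 0.2683
T = 3.7272 s

3.7272


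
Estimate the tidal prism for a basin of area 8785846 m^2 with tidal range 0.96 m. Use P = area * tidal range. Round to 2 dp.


Tidal prism = Area * Tidal range
P = 8785846 * 0.96
P = 8434412.16 m^3

8434412.16


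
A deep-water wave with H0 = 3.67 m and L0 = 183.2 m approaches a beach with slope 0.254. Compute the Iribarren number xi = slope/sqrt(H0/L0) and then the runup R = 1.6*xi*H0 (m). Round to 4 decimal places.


xi = slope / sqrt(H0/L0)
H0/L0 = 3.67/183.2 = 0.020033
sqrt(0.020033) = 0.141537
xi = 0.254 / 0.141537 = 1.794582
R = 1.6 * xi * H0 = 1.6 * 1.794582 * 3.67
R = 10.5378 m

10.5378


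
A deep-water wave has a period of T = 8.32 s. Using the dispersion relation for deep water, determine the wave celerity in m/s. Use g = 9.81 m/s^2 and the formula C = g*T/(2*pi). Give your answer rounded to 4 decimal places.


We use the deep-water celerity formula:
C = g * T / (2 * pi)
C = 9.81 * 8.32 / (2 * 3.14159...)
C = 81.619200 / 6.283185
C = 12.9901 m/s

12.9901


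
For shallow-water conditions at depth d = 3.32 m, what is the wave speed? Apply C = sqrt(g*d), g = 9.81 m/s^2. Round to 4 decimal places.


Using the shallow-water approximation:
C = sqrt(g * d) = sqrt(9.81 * 3.32)
C = sqrt(32.5692)
C = 5.7069 m/s

5.7069


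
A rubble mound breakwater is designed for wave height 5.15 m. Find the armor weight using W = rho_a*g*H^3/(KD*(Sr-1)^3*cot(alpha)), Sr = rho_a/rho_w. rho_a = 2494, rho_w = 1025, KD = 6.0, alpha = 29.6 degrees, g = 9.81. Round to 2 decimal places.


Sr = rho_a / rho_w = 2494 / 1025 = 2.433171
(Sr - 1) = 1.433171
(Sr - 1)^3 = 2.943702
cot(29.6) = 1 / tan(29.6) = 1 / 0.568079 = 1.760318
Numerator = 2494 * 9.81 * 5.15^3 = 3341851.4705
Denominator = 6.0 * 2.943702 * 1.760318 = 31.091112
W = 3341851.4705 / 31.091112
W = 107485.75 N

107485.75


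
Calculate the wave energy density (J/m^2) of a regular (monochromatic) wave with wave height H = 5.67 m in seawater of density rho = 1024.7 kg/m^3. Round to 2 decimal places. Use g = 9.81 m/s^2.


E = (1/8) * rho * g * H^2
E = (1/8) * 1024.7 * 9.81 * 5.67^2
E = 0.125 * 1024.7 * 9.81 * 32.1489
E = 40396.33 J/m^2

40396.33


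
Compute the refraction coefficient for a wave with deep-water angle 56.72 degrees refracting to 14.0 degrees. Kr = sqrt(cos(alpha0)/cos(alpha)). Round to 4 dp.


Kr = sqrt(cos(alpha0) / cos(alpha))
cos(56.72) = 0.548731
cos(14.0) = 0.970296
Kr = sqrt(0.548731 / 0.970296)
Kr = sqrt(0.565530)
Kr = 0.7520

0.7520


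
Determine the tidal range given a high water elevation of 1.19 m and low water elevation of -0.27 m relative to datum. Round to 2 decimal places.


Tidal range = High water - Low water
Tidal range = 1.19 - (-0.27)
Tidal range = 1.46 m

1.46


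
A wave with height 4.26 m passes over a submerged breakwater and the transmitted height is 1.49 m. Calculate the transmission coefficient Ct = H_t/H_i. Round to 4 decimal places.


Ct = H_t / H_i
Ct = 1.49 / 4.26
Ct = 0.3498

0.3498


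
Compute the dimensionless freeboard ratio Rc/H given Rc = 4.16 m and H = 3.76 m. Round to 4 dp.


Relative freeboard = Rc / H
= 4.16 / 3.76
= 1.1064

1.1064


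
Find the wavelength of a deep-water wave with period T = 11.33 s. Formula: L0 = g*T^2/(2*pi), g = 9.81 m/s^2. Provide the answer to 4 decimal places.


L0 = g * T^2 / (2 * pi)
L0 = 9.81 * 11.33^2 / (2 * pi)
L0 = 9.81 * 128.3689 / 6.28319
L0 = 1259.2989 / 6.28319
L0 = 200.4236 m

200.4236


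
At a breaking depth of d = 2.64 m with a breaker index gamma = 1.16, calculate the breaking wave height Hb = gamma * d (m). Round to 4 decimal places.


Hb = gamma * d
Hb = 1.16 * 2.64
Hb = 3.0624 m

3.0624


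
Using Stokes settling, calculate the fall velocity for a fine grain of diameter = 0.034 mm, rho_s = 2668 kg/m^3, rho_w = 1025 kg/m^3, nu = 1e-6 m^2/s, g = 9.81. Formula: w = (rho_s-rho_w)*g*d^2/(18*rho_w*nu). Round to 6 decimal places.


w = (rho_s - rho_w) * g * d^2 / (18 * rho_w * nu)
d = 0.034 mm = 0.000034 m
rho_s - rho_w = 2668 - 1025 = 1643
Numerator = 1643 * 9.81 * (0.000034)^2 = 0.000018632211
Denominator = 18 * 1025 * 1e-6 = 0.018450
w = 0.001010 m/s

0.001010


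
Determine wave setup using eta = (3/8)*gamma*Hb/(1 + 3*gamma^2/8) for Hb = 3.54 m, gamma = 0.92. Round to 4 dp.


eta = (3/8) * gamma * Hb / (1 + 3*gamma^2/8)
Numerator = (3/8) * 0.92 * 3.54 = 1.221300
Denominator = 1 + 3*0.92^2/8 = 1 + 0.317400 = 1.317400
eta = 1.221300 / 1.317400
eta = 0.9271 m

0.9271


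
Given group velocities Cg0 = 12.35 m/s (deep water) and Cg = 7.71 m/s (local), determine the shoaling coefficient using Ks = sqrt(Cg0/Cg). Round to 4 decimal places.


Ks = sqrt(Cg0 / Cg)
Ks = sqrt(12.35 / 7.71)
Ks = sqrt(1.6018)
Ks = 1.2656

1.2656


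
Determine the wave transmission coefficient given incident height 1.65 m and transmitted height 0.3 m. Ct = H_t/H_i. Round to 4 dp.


Ct = H_t / H_i
Ct = 0.3 / 1.65
Ct = 0.1818

0.1818


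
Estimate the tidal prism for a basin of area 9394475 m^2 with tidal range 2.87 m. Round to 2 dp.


Tidal prism = Area * Tidal range
P = 9394475 * 2.87
P = 26962143.25 m^3

26962143.25


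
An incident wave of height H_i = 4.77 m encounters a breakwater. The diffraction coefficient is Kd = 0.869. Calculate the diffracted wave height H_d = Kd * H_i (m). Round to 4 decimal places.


H_d = Kd * H_i
H_d = 0.869 * 4.77
H_d = 4.1451 m

4.1451


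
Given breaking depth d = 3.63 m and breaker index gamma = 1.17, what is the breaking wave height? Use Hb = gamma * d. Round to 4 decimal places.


Hb = gamma * d
Hb = 1.17 * 3.63
Hb = 4.2471 m

4.2471


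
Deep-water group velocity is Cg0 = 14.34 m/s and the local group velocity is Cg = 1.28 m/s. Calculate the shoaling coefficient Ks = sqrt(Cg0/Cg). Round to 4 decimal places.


Ks = sqrt(Cg0 / Cg)
Ks = sqrt(14.34 / 1.28)
Ks = sqrt(11.2031)
Ks = 3.3471

3.3471


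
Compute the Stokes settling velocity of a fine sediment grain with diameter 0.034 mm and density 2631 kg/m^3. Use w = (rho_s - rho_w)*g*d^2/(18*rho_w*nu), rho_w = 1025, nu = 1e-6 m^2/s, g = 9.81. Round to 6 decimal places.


w = (rho_s - rho_w) * g * d^2 / (18 * rho_w * nu)
d = 0.034 mm = 0.000034 m
rho_s - rho_w = 2631 - 1025 = 1606
Numerator = 1606 * 9.81 * (0.000034)^2 = 0.000018212618
Denominator = 18 * 1025 * 1e-6 = 0.018450
w = 0.000987 m/s

0.000987


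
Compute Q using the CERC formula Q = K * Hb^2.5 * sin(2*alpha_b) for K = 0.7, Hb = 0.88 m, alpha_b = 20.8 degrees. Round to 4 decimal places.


Q = K * Hb^2.5 * sin(2 * alpha_b)
Hb^2.5 = 0.88^2.5 = 0.726452
sin(2 * 20.8) = sin(41.6) = 0.663926
Q = 0.7 * 0.726452 * 0.663926
Q = 0.3376 m^3/s

0.3376


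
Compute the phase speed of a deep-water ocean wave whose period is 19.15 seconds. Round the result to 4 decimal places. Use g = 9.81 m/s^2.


We use the deep-water celerity formula:
C = g * T / (2 * pi)
C = 9.81 * 19.15 / (2 * 3.14159...)
C = 187.861500 / 6.283185
C = 29.8991 m/s

29.8991


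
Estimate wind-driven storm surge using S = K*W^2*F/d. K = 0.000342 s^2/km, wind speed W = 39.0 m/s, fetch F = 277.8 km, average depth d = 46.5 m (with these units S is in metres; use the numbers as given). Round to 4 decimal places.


S = K * W^2 * F / d
W^2 = 39.0^2 = 1521.00
S = 0.000342 * 1521.00 * 277.8 / 46.5
Numerator = 0.000342 * 1521.00 * 277.8 = 144.506560
S = 144.506560 / 46.5 = 3.1077 m

3.1077


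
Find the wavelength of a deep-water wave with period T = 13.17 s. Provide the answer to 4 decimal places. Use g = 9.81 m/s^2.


L0 = g * T^2 / (2 * pi)
L0 = 9.81 * 13.17^2 / (2 * pi)
L0 = 9.81 * 173.4489 / 6.28319
L0 = 1701.5337 / 6.28319
L0 = 270.8075 m

270.8075


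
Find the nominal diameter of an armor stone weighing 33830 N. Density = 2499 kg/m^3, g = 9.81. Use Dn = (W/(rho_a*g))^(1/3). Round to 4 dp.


V = W / (rho_a * g)
V = 33830 / (2499 * 9.81)
V = 33830 / 24515.19
V = 1.379961 m^3
Dn = V^(1/3) = 1.379961^(1/3)
Dn = 1.1133 m

1.1133


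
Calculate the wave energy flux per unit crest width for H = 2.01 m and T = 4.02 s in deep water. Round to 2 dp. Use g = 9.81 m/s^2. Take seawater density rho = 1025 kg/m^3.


P = rho * g^2 * H^2 * T / (32 * pi)
P = 1025 * 9.81^2 * 2.01^2 * 4.02 / (32 * pi)
P = 1025 * 96.2361 * 4.0401 * 4.02 / 100.53096
P = 15936.03 W/m

15936.03


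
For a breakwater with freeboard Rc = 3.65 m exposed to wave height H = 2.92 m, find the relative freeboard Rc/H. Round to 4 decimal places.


Relative freeboard = Rc / H
= 3.65 / 2.92
= 1.2500

1.2500


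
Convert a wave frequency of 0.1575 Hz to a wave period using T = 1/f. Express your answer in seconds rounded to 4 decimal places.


T = 1 / f
T = 1 / 0.1575
T = 6.3492 s

6.3492


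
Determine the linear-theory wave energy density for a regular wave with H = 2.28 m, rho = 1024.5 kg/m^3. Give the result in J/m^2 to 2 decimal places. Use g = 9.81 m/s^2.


E = (1/8) * rho * g * H^2
E = (1/8) * 1024.5 * 9.81 * 2.28^2
E = 0.125 * 1024.5 * 9.81 * 5.1984
E = 6530.71 J/m^2

6530.71


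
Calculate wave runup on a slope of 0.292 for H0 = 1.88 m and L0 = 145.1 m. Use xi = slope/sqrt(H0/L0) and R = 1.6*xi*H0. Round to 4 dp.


xi = slope / sqrt(H0/L0)
H0/L0 = 1.88/145.1 = 0.012957
sqrt(0.012957) = 0.113827
xi = 0.292 / 0.113827 = 2.565297
R = 1.6 * xi * H0 = 1.6 * 2.565297 * 1.88
R = 7.7164 m

7.7164


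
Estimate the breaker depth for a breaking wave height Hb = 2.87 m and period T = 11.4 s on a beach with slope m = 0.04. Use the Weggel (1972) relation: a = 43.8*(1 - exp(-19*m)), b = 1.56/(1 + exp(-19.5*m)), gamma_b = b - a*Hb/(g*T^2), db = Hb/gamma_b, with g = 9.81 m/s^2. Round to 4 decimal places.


a = 43.8 * (1 - exp(-19 * m))
exp(-19 * 0.04) = exp(-0.7600) = 0.467666
a = 43.8 * (1 - 0.467666) = 23.316210
b = 1.56 / (1 + exp(-19.5 * m))
exp(-19.5 * 0.04) = exp(-0.7800) = 0.458406
b = 1.56 / (1 + 0.458406) = 1.069661
Hb / (g * T^2) = 2.87 / (9.81 * 11.4^2) = 2.87 / 1274.9076 = 0.00225114
gamma_b = b - a * Hb/(g*T^2) = 1.069661 - 23.316210 * 0.00225114 = 1.017173
db = Hb / gamma_b = 2.87 / 1.017173
db = 2.8215 m

2.8215


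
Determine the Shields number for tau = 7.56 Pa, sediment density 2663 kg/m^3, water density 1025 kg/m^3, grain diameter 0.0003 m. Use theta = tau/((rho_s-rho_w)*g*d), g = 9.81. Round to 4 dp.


theta = tau / ((rho_s - rho_w) * g * d)
rho_s - rho_w = 2663 - 1025 = 1638
Denominator = 1638 * 9.81 * 0.0003 = 4.820634
theta = 7.56 / 4.820634
theta = 1.5683

1.5683


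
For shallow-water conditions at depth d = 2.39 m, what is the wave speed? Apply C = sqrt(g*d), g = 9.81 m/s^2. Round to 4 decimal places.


Using the shallow-water approximation:
C = sqrt(g * d) = sqrt(9.81 * 2.39)
C = sqrt(23.4459)
C = 4.8421 m/s

4.8421


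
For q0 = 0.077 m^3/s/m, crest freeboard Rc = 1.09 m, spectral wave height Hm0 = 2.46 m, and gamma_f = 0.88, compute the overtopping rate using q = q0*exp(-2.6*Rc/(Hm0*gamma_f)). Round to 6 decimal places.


q = q0 * exp(-2.6 * Rc / (Hm0 * gamma_f))
Exponent = -2.6 * 1.09 / (2.46 * 0.88)
= -2.6 * 1.09 / 2.1648
= -1.309128
exp(-1.309128) = 0.270055
q = 0.077 * 0.270055
q = 0.020794 m^3/s/m

0.020794


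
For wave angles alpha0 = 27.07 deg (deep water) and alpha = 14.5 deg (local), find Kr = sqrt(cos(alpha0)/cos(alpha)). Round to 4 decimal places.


Kr = sqrt(cos(alpha0) / cos(alpha))
cos(27.07) = 0.890451
cos(14.5) = 0.968148
Kr = sqrt(0.890451 / 0.968148)
Kr = sqrt(0.919747)
Kr = 0.9590

0.9590


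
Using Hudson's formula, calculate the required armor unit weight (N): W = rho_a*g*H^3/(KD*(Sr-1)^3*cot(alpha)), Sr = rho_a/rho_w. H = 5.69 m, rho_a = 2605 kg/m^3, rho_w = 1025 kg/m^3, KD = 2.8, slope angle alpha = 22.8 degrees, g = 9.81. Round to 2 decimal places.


Sr = rho_a / rho_w = 2605 / 1025 = 2.541463
(Sr - 1) = 1.541463
(Sr - 1)^3 = 3.662686
cot(22.8) = 1 / tan(22.8) = 1 / 0.420361 = 2.378906
Numerator = 2605 * 9.81 * 5.69^3 = 4707751.5410
Denominator = 2.8 * 3.662686 * 2.378906 = 24.396919
W = 4707751.5410 / 24.396919
W = 192965.01 N

192965.01


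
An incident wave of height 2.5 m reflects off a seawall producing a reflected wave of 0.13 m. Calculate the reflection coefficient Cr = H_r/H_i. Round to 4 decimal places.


Cr = H_r / H_i
Cr = 0.13 / 2.5
Cr = 0.0520

0.0520


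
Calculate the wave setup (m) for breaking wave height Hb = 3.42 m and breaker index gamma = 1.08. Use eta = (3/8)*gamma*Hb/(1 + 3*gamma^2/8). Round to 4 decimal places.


eta = (3/8) * gamma * Hb / (1 + 3*gamma^2/8)
Numerator = (3/8) * 1.08 * 3.42 = 1.385100
Denominator = 1 + 3*1.08^2/8 = 1 + 0.437400 = 1.437400
eta = 1.385100 / 1.437400
eta = 0.9636 m

0.9636


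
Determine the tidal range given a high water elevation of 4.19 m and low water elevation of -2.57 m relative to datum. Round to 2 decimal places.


Tidal range = High water - Low water
Tidal range = 4.19 - (-2.57)
Tidal range = 6.76 m

6.76


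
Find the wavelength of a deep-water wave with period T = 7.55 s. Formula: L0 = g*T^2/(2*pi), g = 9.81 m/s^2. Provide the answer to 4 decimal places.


L0 = g * T^2 / (2 * pi)
L0 = 9.81 * 7.55^2 / (2 * pi)
L0 = 9.81 * 57.0025 / 6.28319
L0 = 559.1945 / 6.28319
L0 = 88.9986 m

88.9986


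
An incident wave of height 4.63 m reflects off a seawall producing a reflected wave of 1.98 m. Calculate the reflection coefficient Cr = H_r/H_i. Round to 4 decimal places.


Cr = H_r / H_i
Cr = 1.98 / 4.63
Cr = 0.4276

0.4276


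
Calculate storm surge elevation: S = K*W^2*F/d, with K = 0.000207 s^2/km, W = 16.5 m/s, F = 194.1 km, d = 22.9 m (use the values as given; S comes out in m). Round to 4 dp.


S = K * W^2 * F / d
W^2 = 16.5^2 = 272.25
S = 0.000207 * 272.25 * 194.1 / 22.9
Numerator = 0.000207 * 272.25 * 194.1 = 10.938651
S = 10.938651 / 22.9 = 0.4777 m

0.4777


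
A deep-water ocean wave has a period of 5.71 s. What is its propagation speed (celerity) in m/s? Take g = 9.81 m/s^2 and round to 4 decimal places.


We use the deep-water celerity formula:
C = g * T / (2 * pi)
C = 9.81 * 5.71 / (2 * 3.14159...)
C = 56.015100 / 6.283185
C = 8.9151 m/s

8.9151


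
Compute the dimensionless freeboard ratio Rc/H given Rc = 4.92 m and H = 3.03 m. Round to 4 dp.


Relative freeboard = Rc / H
= 4.92 / 3.03
= 1.6238

1.6238


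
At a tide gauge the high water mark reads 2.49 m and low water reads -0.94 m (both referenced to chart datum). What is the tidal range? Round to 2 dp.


Tidal range = High water - Low water
Tidal range = 2.49 - (-0.94)
Tidal range = 3.43 m

3.43


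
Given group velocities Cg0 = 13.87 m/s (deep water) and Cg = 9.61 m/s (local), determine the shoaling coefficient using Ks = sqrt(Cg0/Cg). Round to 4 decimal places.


Ks = sqrt(Cg0 / Cg)
Ks = sqrt(13.87 / 9.61)
Ks = sqrt(1.4433)
Ks = 1.2014

1.2014


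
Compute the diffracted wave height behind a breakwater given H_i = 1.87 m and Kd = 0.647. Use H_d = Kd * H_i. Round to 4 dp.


H_d = Kd * H_i
H_d = 0.647 * 1.87
H_d = 1.2099 m

1.2099


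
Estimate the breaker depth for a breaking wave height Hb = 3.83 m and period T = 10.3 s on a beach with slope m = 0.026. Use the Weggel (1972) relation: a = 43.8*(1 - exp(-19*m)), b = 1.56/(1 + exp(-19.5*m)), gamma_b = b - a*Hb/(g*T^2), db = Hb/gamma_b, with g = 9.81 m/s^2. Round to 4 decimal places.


a = 43.8 * (1 - exp(-19 * m))
exp(-19 * 0.026) = exp(-0.4940) = 0.610181
a = 43.8 * (1 - 0.610181) = 17.074082
b = 1.56 / (1 + exp(-19.5 * m))
exp(-19.5 * 0.026) = exp(-0.5070) = 0.602300
b = 1.56 / (1 + 0.602300) = 0.973601
Hb / (g * T^2) = 3.83 / (9.81 * 10.3^2) = 3.83 / 1040.7429 = 0.00368006
gamma_b = b - a * Hb/(g*T^2) = 0.973601 - 17.074082 * 0.00368006 = 0.910767
db = Hb / gamma_b = 3.83 / 0.910767
db = 4.2052 m

4.2052


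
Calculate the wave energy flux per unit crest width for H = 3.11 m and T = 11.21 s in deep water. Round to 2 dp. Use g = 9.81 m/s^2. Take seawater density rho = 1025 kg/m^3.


P = rho * g^2 * H^2 * T / (32 * pi)
P = 1025 * 9.81^2 * 3.11^2 * 11.21 / (32 * pi)
P = 1025 * 96.2361 * 9.6721 * 11.21 / 100.53096
P = 106386.97 W/m

106386.97


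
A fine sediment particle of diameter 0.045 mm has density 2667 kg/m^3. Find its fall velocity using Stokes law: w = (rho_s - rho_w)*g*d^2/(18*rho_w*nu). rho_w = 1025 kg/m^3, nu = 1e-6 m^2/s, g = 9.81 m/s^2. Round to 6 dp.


w = (rho_s - rho_w) * g * d^2 / (18 * rho_w * nu)
d = 0.045 mm = 0.000045 m
rho_s - rho_w = 2667 - 1025 = 1642
Numerator = 1642 * 9.81 * (0.000045)^2 = 0.000032618740
Denominator = 18 * 1025 * 1e-6 = 0.018450
w = 0.001768 m/s

0.001768


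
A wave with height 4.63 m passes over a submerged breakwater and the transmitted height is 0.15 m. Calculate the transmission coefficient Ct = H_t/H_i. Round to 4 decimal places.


Ct = H_t / H_i
Ct = 0.15 / 4.63
Ct = 0.0324

0.0324


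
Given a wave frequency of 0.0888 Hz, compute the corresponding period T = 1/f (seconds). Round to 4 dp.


T = 1 / f
T = 1 / 0.0888
T = 11.2613 s

11.2613


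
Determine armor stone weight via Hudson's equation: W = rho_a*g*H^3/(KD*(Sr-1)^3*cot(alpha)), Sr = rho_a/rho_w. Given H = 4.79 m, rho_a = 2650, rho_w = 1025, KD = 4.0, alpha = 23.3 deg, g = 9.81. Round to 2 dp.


Sr = rho_a / rho_w = 2650 / 1025 = 2.585366
(Sr - 1) = 1.585366
(Sr - 1)^3 = 3.984635
cot(23.3) = 1 / tan(23.3) = 1 / 0.430668 = 2.321974
Numerator = 2650 * 9.81 * 4.79^3 = 2857073.5562
Denominator = 4.0 * 3.984635 * 2.321974 = 37.008872
W = 2857073.5562 / 37.008872
W = 77199.69 N

77199.69


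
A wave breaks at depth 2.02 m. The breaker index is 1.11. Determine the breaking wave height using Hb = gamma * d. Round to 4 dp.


Hb = gamma * d
Hb = 1.11 * 2.02
Hb = 2.2422 m

2.2422


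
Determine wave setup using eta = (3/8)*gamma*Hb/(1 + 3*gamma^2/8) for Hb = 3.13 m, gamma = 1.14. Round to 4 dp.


eta = (3/8) * gamma * Hb / (1 + 3*gamma^2/8)
Numerator = (3/8) * 1.14 * 3.13 = 1.338075
Denominator = 1 + 3*1.14^2/8 = 1 + 0.487350 = 1.487350
eta = 1.338075 / 1.487350
eta = 0.8996 m

0.8996


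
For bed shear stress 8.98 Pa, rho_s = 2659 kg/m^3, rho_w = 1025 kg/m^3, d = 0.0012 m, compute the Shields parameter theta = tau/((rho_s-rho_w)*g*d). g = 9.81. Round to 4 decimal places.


theta = tau / ((rho_s - rho_w) * g * d)
rho_s - rho_w = 2659 - 1025 = 1634
Denominator = 1634 * 9.81 * 0.0012 = 19.235448
theta = 8.98 / 19.235448
theta = 0.4668

0.4668


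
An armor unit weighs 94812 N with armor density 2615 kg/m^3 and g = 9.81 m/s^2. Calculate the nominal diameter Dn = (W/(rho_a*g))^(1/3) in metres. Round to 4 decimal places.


V = W / (rho_a * g)
V = 94812 / (2615 * 9.81)
V = 94812 / 25653.15
V = 3.695920 m^3
Dn = V^(1/3) = 3.695920^(1/3)
Dn = 1.5461 m

1.5461


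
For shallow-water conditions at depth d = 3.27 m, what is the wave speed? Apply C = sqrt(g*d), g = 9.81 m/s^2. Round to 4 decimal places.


Using the shallow-water approximation:
C = sqrt(g * d) = sqrt(9.81 * 3.27)
C = sqrt(32.0787)
C = 5.6638 m/s

5.6638


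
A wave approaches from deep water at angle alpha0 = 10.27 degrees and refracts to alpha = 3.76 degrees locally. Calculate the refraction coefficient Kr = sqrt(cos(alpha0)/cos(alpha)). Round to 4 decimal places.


Kr = sqrt(cos(alpha0) / cos(alpha))
cos(10.27) = 0.983979
cos(3.76) = 0.997847
Kr = sqrt(0.983979 / 0.997847)
Kr = sqrt(0.986101)
Kr = 0.9930

0.9930


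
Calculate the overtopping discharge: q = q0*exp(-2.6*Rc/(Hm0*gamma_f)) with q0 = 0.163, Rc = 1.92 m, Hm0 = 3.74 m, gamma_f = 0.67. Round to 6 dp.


q = q0 * exp(-2.6 * Rc / (Hm0 * gamma_f))
Exponent = -2.6 * 1.92 / (3.74 * 0.67)
= -2.6 * 1.92 / 2.5058
= -1.992178
exp(-1.992178) = 0.136398
q = 0.163 * 0.136398
q = 0.022233 m^3/s/m

0.022233


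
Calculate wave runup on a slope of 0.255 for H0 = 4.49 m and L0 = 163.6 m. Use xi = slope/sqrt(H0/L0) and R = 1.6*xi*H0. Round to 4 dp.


xi = slope / sqrt(H0/L0)
H0/L0 = 4.49/163.6 = 0.027445
sqrt(0.027445) = 0.165665
xi = 0.255 / 0.165665 = 1.539248
R = 1.6 * xi * H0 = 1.6 * 1.539248 * 4.49
R = 11.0580 m

11.0580


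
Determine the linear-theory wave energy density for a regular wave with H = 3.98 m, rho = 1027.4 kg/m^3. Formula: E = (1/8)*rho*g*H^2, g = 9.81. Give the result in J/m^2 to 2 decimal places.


E = (1/8) * rho * g * H^2
E = (1/8) * 1027.4 * 9.81 * 3.98^2
E = 0.125 * 1027.4 * 9.81 * 15.8404
E = 19956.52 J/m^2

19956.52


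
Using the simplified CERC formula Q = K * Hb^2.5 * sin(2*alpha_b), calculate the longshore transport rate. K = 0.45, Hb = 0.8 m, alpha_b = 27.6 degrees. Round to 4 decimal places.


Q = K * Hb^2.5 * sin(2 * alpha_b)
Hb^2.5 = 0.8^2.5 = 0.572433
sin(2 * 27.6) = sin(55.2) = 0.821149
Q = 0.45 * 0.572433 * 0.821149
Q = 0.2115 m^3/s

0.2115


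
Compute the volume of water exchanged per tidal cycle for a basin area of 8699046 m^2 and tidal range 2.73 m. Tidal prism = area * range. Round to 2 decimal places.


Tidal prism = Area * Tidal range
P = 8699046 * 2.73
P = 23748395.58 m^3

23748395.58


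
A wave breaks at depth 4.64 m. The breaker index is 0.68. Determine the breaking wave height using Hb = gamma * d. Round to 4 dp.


Hb = gamma * d
Hb = 0.68 * 4.64
Hb = 3.1552 m

3.1552


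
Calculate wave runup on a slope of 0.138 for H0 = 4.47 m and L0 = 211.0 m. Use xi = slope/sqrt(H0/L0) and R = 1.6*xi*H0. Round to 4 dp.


xi = slope / sqrt(H0/L0)
H0/L0 = 4.47/211.0 = 0.021185
sqrt(0.021185) = 0.145550
xi = 0.138 / 0.145550 = 0.948127
R = 1.6 * xi * H0 = 1.6 * 0.948127 * 4.47
R = 6.7810 m

6.7810


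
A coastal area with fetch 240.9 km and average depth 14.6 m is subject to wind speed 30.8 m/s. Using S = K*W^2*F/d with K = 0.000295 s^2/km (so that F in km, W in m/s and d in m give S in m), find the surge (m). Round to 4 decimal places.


S = K * W^2 * F / d
W^2 = 30.8^2 = 948.64
S = 0.000295 * 948.64 * 240.9 / 14.6
Numerator = 0.000295 * 948.64 * 240.9 = 67.415576
S = 67.415576 / 14.6 = 4.6175 m

4.6175


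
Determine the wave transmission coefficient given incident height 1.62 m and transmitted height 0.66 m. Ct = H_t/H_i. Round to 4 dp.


Ct = H_t / H_i
Ct = 0.66 / 1.62
Ct = 0.4074

0.4074


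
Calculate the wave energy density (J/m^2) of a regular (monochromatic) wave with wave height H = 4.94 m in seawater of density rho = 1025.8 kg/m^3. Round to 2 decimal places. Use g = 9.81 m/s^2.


E = (1/8) * rho * g * H^2
E = (1/8) * 1025.8 * 9.81 * 4.94^2
E = 0.125 * 1025.8 * 9.81 * 24.4036
E = 30696.98 J/m^2

30696.98


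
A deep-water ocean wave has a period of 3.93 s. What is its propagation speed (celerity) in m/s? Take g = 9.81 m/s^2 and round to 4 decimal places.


We use the deep-water celerity formula:
C = g * T / (2 * pi)
C = 9.81 * 3.93 / (2 * 3.14159...)
C = 38.553300 / 6.283185
C = 6.1359 m/s

6.1359


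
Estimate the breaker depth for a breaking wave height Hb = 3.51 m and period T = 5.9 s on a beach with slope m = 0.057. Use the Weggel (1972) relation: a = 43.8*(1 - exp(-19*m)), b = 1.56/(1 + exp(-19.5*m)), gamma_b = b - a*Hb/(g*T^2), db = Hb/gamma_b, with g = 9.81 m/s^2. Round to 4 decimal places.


a = 43.8 * (1 - exp(-19 * m))
exp(-19 * 0.057) = exp(-1.0830) = 0.338578
a = 43.8 * (1 - 0.338578) = 28.970272
b = 1.56 / (1 + exp(-19.5 * m))
exp(-19.5 * 0.057) = exp(-1.1115) = 0.329065
b = 1.56 / (1 + 0.329065) = 1.173757
Hb / (g * T^2) = 3.51 / (9.81 * 5.9^2) = 3.51 / 341.4861 = 0.01027860
gamma_b = b - a * Hb/(g*T^2) = 1.173757 - 28.970272 * 0.01027860 = 0.875984
db = Hb / gamma_b = 3.51 / 0.875984
db = 4.0069 m

4.0069


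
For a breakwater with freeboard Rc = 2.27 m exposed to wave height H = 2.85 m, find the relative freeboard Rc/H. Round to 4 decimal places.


Relative freeboard = Rc / H
= 2.27 / 2.85
= 0.7965

0.7965


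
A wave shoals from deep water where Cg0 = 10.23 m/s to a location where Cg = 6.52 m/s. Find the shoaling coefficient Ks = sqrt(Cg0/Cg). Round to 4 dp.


Ks = sqrt(Cg0 / Cg)
Ks = sqrt(10.23 / 6.52)
Ks = sqrt(1.5690)
Ks = 1.2526

1.2526


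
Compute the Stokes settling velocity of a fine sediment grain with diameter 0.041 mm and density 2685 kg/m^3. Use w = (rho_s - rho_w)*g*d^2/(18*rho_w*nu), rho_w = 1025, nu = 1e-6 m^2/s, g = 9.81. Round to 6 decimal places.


w = (rho_s - rho_w) * g * d^2 / (18 * rho_w * nu)
d = 0.041 mm = 0.000041 m
rho_s - rho_w = 2685 - 1025 = 1660
Numerator = 1660 * 9.81 * (0.000041)^2 = 0.000027374413
Denominator = 18 * 1025 * 1e-6 = 0.018450
w = 0.001484 m/s

0.001484


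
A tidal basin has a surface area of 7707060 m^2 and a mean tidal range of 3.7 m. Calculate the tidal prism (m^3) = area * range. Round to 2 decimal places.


Tidal prism = Area * Tidal range
P = 7707060 * 3.7
P = 28516122.00 m^3

28516122.00


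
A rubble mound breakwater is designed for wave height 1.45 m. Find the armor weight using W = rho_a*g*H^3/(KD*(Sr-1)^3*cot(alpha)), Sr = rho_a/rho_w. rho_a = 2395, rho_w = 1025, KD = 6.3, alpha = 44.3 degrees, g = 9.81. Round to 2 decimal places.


Sr = rho_a / rho_w = 2395 / 1025 = 2.336585
(Sr - 1) = 1.336585
(Sr - 1)^3 = 2.387757
cot(44.3) = 1 / tan(44.3) = 1 / 0.975859 = 1.024738
Numerator = 2395 * 9.81 * 1.45^3 = 71627.2919
Denominator = 6.3 * 2.387757 * 1.024738 = 15.415000
W = 71627.2919 / 15.415000
W = 4646.60 N

4646.60


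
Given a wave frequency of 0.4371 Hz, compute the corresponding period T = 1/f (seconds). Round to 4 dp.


T = 1 / f
T = 1 / 0.4371
T = 2.2878 s

2.2878


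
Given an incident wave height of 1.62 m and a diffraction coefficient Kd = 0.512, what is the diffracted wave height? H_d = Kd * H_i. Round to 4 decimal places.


H_d = Kd * H_i
H_d = 0.512 * 1.62
H_d = 0.8294 m

0.8294


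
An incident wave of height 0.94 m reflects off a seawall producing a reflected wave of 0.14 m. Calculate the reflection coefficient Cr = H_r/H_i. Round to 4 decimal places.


Cr = H_r / H_i
Cr = 0.14 / 0.94
Cr = 0.1489

0.1489


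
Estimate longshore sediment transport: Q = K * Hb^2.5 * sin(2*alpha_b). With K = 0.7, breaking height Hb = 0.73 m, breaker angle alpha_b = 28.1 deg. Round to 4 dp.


Q = K * Hb^2.5 * sin(2 * alpha_b)
Hb^2.5 = 0.73^2.5 = 0.455310
sin(2 * 28.1) = sin(56.2) = 0.830984
Q = 0.7 * 0.455310 * 0.830984
Q = 0.2648 m^3/s

0.2648


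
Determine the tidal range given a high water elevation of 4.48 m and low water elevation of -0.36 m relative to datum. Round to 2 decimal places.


Tidal range = High water - Low water
Tidal range = 4.48 - (-0.36)
Tidal range = 4.84 m

4.84


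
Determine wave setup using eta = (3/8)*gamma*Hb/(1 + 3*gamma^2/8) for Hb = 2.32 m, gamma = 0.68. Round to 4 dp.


eta = (3/8) * gamma * Hb / (1 + 3*gamma^2/8)
Numerator = (3/8) * 0.68 * 2.32 = 0.591600
Denominator = 1 + 3*0.68^2/8 = 1 + 0.173400 = 1.173400
eta = 0.591600 / 1.173400
eta = 0.5042 m

0.5042


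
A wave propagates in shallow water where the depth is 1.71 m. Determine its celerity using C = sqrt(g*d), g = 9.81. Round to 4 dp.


Using the shallow-water approximation:
C = sqrt(g * d) = sqrt(9.81 * 1.71)
C = sqrt(16.7751)
C = 4.0957 m/s

4.0957


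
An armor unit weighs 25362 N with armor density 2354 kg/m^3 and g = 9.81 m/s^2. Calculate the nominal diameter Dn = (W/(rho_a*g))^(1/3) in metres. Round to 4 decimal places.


V = W / (rho_a * g)
V = 25362 / (2354 * 9.81)
V = 25362 / 23092.74
V = 1.098267 m^3
Dn = V^(1/3) = 1.098267^(1/3)
Dn = 1.0317 m

1.0317


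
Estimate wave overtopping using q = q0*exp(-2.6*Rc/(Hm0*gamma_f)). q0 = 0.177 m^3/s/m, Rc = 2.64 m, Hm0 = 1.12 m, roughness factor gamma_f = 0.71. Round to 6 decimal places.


q = q0 * exp(-2.6 * Rc / (Hm0 * gamma_f))
Exponent = -2.6 * 2.64 / (1.12 * 0.71)
= -2.6 * 2.64 / 0.7952
= -8.631791
exp(-8.631791) = 0.000178
q = 0.177 * 0.000178
q = 0.000032 m^3/s/m

0.000032


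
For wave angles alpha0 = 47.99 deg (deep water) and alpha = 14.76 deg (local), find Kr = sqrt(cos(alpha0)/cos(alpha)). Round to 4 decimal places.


Kr = sqrt(cos(alpha0) / cos(alpha))
cos(47.99) = 0.669260
cos(14.76) = 0.967001
Kr = sqrt(0.669260 / 0.967001)
Kr = sqrt(0.692099)
Kr = 0.8319

0.8319


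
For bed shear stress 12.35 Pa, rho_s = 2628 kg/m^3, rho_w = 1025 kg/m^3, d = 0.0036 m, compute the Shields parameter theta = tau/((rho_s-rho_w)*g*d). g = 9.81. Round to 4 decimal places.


theta = tau / ((rho_s - rho_w) * g * d)
rho_s - rho_w = 2628 - 1025 = 1603
Denominator = 1603 * 9.81 * 0.0036 = 56.611548
theta = 12.35 / 56.611548
theta = 0.2182

0.2182


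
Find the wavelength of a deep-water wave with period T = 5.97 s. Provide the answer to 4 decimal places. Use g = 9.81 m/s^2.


L0 = g * T^2 / (2 * pi)
L0 = 9.81 * 5.97^2 / (2 * pi)
L0 = 9.81 * 35.6409 / 6.28319
L0 = 349.6372 / 6.28319
L0 = 55.6465 m

55.6465


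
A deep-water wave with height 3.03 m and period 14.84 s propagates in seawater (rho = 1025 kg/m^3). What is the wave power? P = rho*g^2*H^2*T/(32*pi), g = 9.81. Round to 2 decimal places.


P = rho * g^2 * H^2 * T / (32 * pi)
P = 1025 * 9.81^2 * 3.03^2 * 14.84 / (32 * pi)
P = 1025 * 96.2361 * 9.1809 * 14.84 / 100.53096
P = 133684.54 W/m

133684.54


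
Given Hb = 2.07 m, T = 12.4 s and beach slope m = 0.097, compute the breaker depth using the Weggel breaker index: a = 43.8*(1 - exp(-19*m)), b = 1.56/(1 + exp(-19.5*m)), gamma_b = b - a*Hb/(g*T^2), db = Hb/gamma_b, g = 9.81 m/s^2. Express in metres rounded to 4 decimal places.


a = 43.8 * (1 - exp(-19 * m))
exp(-19 * 0.097) = exp(-1.8430) = 0.158342
a = 43.8 * (1 - 0.158342) = 36.864634
b = 1.56 / (1 + exp(-19.5 * m))
exp(-19.5 * 0.097) = exp(-1.8915) = 0.150845
b = 1.56 / (1 + 0.150845) = 1.355525
Hb / (g * T^2) = 2.07 / (9.81 * 12.4^2) = 2.07 / 1508.3856 = 0.00137233
gamma_b = b - a * Hb/(g*T^2) = 1.355525 - 36.864634 * 0.00137233 = 1.304935
db = Hb / gamma_b = 2.07 / 1.304935
db = 1.5863 m

1.5863


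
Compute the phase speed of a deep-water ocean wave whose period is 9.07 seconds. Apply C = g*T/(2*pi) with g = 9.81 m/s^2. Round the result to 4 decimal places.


We use the deep-water celerity formula:
C = g * T / (2 * pi)
C = 9.81 * 9.07 / (2 * 3.14159...)
C = 88.976700 / 6.283185
C = 14.1611 m/s

14.1611


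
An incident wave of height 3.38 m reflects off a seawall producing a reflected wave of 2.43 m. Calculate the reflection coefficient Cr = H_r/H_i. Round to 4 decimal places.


Cr = H_r / H_i
Cr = 2.43 / 3.38
Cr = 0.7189

0.7189


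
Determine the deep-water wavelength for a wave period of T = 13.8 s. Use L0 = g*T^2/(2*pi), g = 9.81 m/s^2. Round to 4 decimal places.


L0 = g * T^2 / (2 * pi)
L0 = 9.81 * 13.8^2 / (2 * pi)
L0 = 9.81 * 190.4400 / 6.28319
L0 = 1868.2164 / 6.28319
L0 = 297.3359 m

297.3359


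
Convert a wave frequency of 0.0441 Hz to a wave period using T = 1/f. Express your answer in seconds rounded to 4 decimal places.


T = 1 / f
T = 1 / 0.0441
T = 22.6757 s

22.6757


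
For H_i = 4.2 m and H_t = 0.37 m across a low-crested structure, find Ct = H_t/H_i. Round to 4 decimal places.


Ct = H_t / H_i
Ct = 0.37 / 4.2
Ct = 0.0881

0.0881


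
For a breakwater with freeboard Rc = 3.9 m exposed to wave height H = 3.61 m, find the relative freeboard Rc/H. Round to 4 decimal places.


Relative freeboard = Rc / H
= 3.9 / 3.61
= 1.0803

1.0803


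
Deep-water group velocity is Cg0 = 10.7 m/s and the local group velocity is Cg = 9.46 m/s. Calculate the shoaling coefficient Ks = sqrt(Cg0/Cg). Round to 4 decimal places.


Ks = sqrt(Cg0 / Cg)
Ks = sqrt(10.7 / 9.46)
Ks = sqrt(1.1311)
Ks = 1.0635

1.0635


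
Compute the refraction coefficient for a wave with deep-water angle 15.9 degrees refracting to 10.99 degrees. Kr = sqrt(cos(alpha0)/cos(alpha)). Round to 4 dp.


Kr = sqrt(cos(alpha0) / cos(alpha))
cos(15.9) = 0.961741
cos(10.99) = 0.981660
Kr = sqrt(0.961741 / 0.981660)
Kr = sqrt(0.979709)
Kr = 0.9898

0.9898


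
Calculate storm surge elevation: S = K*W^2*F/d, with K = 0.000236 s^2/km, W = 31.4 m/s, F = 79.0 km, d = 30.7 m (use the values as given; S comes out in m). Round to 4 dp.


S = K * W^2 * F / d
W^2 = 31.4^2 = 985.96
S = 0.000236 * 985.96 * 79.0 / 30.7
Numerator = 0.000236 * 985.96 * 79.0 = 18.382238
S = 18.382238 / 30.7 = 0.5988 m

0.5988


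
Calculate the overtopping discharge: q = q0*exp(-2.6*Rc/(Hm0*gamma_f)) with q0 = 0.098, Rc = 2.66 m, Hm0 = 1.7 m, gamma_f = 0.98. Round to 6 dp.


q = q0 * exp(-2.6 * Rc / (Hm0 * gamma_f))
Exponent = -2.6 * 2.66 / (1.7 * 0.98)
= -2.6 * 2.66 / 1.6660
= -4.151261
exp(-4.151261) = 0.015745
q = 0.098 * 0.015745
q = 0.001543 m^3/s/m

0.001543


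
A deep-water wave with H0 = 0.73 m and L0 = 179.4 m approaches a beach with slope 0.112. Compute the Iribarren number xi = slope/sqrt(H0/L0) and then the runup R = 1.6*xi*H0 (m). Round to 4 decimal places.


xi = slope / sqrt(H0/L0)
H0/L0 = 0.73/179.4 = 0.004069
sqrt(0.004069) = 0.063790
xi = 0.112 / 0.063790 = 1.755771
R = 1.6 * xi * H0 = 1.6 * 1.755771 * 0.73
R = 2.0507 m

2.0507


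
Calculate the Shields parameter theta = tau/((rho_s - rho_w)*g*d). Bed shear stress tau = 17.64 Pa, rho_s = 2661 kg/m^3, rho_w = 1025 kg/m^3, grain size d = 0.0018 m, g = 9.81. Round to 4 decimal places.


theta = tau / ((rho_s - rho_w) * g * d)
rho_s - rho_w = 2661 - 1025 = 1636
Denominator = 1636 * 9.81 * 0.0018 = 28.888488
theta = 17.64 / 28.888488
theta = 0.6106

0.6106


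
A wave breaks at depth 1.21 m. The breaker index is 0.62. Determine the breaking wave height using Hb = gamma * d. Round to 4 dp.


Hb = gamma * d
Hb = 0.62 * 1.21
Hb = 0.7502 m

0.7502


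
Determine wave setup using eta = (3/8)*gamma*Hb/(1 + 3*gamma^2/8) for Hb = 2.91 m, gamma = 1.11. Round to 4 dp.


eta = (3/8) * gamma * Hb / (1 + 3*gamma^2/8)
Numerator = (3/8) * 1.11 * 2.91 = 1.211288
Denominator = 1 + 3*1.11^2/8 = 1 + 0.462038 = 1.462038
eta = 1.211288 / 1.462038
eta = 0.8285 m

0.8285


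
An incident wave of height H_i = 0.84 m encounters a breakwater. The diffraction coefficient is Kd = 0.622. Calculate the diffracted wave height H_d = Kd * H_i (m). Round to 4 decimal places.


H_d = Kd * H_i
H_d = 0.622 * 0.84
H_d = 0.5225 m

0.5225


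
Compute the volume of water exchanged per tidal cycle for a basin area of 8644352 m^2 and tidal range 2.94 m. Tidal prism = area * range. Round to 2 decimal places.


Tidal prism = Area * Tidal range
P = 8644352 * 2.94
P = 25414394.88 m^3

25414394.88


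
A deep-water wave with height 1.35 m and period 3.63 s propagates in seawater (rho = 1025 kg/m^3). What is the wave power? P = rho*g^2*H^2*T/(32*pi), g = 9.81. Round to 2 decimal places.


P = rho * g^2 * H^2 * T / (32 * pi)
P = 1025 * 9.81^2 * 1.35^2 * 3.63 / (32 * pi)
P = 1025 * 96.2361 * 1.8225 * 3.63 / 100.53096
P = 6491.37 W/m

6491.37


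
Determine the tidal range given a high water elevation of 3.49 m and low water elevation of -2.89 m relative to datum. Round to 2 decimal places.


Tidal range = High water - Low water
Tidal range = 3.49 - (-2.89)
Tidal range = 6.38 m

6.38


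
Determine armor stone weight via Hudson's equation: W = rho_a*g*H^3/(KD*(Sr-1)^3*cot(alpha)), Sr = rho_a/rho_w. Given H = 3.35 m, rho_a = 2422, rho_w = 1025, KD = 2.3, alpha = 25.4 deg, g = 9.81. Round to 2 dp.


Sr = rho_a / rho_w = 2422 / 1025 = 2.362927
(Sr - 1) = 1.362927
(Sr - 1)^3 = 2.531731
cot(25.4) = 1 / tan(25.4) = 1 / 0.474835 = 2.105995
Numerator = 2422 * 9.81 * 3.35^3 = 893259.3428
Denominator = 2.3 * 2.531731 * 2.105995 = 12.263172
W = 893259.3428 / 12.263172
W = 72840.81 N

72840.81


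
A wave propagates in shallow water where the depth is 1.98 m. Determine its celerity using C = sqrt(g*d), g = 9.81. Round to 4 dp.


Using the shallow-water approximation:
C = sqrt(g * d) = sqrt(9.81 * 1.98)
C = sqrt(19.4238)
C = 4.4072 m/s

4.4072


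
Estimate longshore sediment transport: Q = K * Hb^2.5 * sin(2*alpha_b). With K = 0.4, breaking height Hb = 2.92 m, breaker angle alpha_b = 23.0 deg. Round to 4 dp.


Q = K * Hb^2.5 * sin(2 * alpha_b)
Hb^2.5 = 2.92^2.5 = 14.569919
sin(2 * 23.0) = sin(46.0) = 0.719340
Q = 0.4 * 14.569919 * 0.719340
Q = 4.1923 m^3/s

4.1923


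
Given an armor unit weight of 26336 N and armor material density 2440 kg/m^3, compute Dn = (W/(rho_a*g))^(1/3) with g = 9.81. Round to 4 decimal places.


V = W / (rho_a * g)
V = 26336 / (2440 * 9.81)
V = 26336 / 23936.40
V = 1.100249 m^3
Dn = V^(1/3) = 1.100249^(1/3)
Dn = 1.0324 m

1.0324


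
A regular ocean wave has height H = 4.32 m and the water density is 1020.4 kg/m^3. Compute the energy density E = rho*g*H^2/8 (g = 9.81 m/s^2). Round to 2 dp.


E = (1/8) * rho * g * H^2
E = (1/8) * 1020.4 * 9.81 * 4.32^2
E = 0.125 * 1020.4 * 9.81 * 18.6624
E = 23351.62 J/m^2

23351.62


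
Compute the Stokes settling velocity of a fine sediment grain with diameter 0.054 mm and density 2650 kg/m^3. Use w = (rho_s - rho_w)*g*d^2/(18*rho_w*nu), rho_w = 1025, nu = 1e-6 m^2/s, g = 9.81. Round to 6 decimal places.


w = (rho_s - rho_w) * g * d^2 / (18 * rho_w * nu)
d = 0.054 mm = 0.000054 m
rho_s - rho_w = 2650 - 1025 = 1625
Numerator = 1625 * 9.81 * (0.000054)^2 = 0.000046484685
Denominator = 18 * 1025 * 1e-6 = 0.018450
w = 0.002519 m/s

0.002519
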